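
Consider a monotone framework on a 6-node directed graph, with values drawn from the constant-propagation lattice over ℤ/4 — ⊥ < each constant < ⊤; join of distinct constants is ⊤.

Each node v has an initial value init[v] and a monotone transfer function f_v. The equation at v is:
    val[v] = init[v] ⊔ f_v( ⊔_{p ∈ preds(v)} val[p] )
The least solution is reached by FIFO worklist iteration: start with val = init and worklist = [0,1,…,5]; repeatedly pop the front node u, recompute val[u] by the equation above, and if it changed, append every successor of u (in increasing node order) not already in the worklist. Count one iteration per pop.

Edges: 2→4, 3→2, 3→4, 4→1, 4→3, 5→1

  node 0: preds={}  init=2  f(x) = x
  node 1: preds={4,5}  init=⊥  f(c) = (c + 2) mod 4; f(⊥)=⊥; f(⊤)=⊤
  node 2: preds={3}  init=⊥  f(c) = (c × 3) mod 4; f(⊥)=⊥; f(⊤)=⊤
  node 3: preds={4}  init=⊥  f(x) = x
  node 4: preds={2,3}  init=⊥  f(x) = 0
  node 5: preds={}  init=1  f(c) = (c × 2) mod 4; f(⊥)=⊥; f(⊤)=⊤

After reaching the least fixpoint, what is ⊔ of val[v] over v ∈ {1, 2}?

Worklist (10 pops):
  #1 pop 0: in=⊥ → 2 (no change)
  #2 pop 1: in=1 → 3 (was ⊥); enqueue []
  #3 pop 2: in=⊥ → ⊥ (no change)
  #4 pop 3: in=⊥ → ⊥ (no change)
  #5 pop 4: in=⊥ → 0 (was ⊥); enqueue [1,3]
  #6 pop 5: in=⊥ → 1 (no change)
  #7 pop 1: in=⊤ → ⊤ (was 3); enqueue []
  #8 pop 3: in=0 → 0 (was ⊥); enqueue [2,4]
  #9 pop 2: in=0 → 0 (was ⊥); enqueue []
  #10 pop 4: in=0 → 0 (no change)

Fixpoint:
  val[0] = 2
  val[1] = ⊤
  val[2] = 0
  val[3] = 0
  val[4] = 0
  val[5] = 1

⊤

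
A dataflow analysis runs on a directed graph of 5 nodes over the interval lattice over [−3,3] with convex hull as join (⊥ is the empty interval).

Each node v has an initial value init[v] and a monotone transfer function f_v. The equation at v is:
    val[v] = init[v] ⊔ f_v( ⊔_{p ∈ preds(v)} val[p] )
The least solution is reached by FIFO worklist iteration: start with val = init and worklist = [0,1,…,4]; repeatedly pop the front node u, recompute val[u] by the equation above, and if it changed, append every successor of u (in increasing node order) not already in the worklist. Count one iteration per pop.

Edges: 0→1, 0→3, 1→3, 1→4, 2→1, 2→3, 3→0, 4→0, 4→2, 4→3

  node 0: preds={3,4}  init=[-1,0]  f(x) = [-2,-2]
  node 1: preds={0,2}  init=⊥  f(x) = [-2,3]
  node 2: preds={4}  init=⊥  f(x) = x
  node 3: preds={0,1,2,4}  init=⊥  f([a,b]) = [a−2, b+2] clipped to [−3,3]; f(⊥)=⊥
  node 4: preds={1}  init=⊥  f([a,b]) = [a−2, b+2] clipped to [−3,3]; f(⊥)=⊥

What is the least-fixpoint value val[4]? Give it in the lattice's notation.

Trace (9 dequeues):
  [1] u=0 | in ⊥ | out [-2,0] | prev [-1,0] | push {}
  [2] u=1 | in [-2,0] | out [-2,3] | prev ⊥ | push {}
  [3] u=2 | in ⊥ | out ⊥ | ==
  [4] u=3 | in [-2,3] | out [-3,3] | prev ⊥ | push {0}
  [5] u=4 | in [-2,3] | out [-3,3] | prev ⊥ | push {2,3}
  [6] u=0 | in [-3,3] | out [-2,0] | ==
  [7] u=2 | in [-3,3] | out [-3,3] | prev ⊥ | push {1}
  [8] u=3 | in [-3,3] | out [-3,3] | ==
  [9] u=1 | in [-3,3] | out [-2,3] | ==

Converged values:
  [0] [-2,0]
  [1] [-2,3]
  [2] [-3,3]
  [3] [-3,3]
  [4] [-3,3]

[-3,3]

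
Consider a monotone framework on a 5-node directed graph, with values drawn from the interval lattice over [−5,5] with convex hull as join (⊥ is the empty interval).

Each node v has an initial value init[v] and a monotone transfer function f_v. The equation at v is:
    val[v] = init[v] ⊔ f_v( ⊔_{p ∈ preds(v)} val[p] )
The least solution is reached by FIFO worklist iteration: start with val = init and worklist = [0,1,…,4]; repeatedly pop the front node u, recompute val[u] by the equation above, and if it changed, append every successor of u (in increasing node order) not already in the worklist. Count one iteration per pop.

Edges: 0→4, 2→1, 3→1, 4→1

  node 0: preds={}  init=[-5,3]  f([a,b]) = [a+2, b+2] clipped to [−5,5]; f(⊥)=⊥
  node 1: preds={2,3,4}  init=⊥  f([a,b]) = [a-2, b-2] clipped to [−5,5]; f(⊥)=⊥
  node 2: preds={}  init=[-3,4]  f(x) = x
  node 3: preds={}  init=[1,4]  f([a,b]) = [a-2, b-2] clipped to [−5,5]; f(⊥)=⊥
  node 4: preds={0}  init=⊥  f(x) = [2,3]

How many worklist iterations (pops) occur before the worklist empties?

Trace (6 dequeues):
  [1] u=0 | in ⊥ | out [-5,3] | ==
  [2] u=1 | in [-3,4] | out [-5,2] | prev ⊥ | push {}
  [3] u=2 | in ⊥ | out [-3,4] | ==
  [4] u=3 | in ⊥ | out [1,4] | ==
  [5] u=4 | in [-5,3] | out [2,3] | prev ⊥ | push {1}
  [6] u=1 | in [-3,4] | out [-5,2] | ==

Converged values:
  [0] [-5,3]
  [1] [-5,2]
  [2] [-3,4]
  [3] [1,4]
  [4] [2,3]

6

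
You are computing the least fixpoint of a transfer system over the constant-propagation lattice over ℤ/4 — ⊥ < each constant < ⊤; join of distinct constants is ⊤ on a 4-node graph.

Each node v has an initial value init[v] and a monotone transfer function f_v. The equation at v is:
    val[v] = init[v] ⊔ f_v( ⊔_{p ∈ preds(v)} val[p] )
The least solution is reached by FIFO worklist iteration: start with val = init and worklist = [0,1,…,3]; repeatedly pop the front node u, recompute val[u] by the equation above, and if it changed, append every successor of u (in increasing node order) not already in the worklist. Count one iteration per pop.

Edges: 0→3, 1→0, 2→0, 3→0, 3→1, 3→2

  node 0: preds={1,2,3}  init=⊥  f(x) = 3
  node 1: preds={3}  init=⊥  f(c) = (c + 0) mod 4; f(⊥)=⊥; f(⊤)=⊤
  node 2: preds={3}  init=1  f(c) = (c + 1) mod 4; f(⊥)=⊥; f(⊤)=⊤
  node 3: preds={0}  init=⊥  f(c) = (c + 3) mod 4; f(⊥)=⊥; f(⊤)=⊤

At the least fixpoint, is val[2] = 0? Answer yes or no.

no

Trace (8 dequeues):
  [1] u=0 | in 1 | out 3 | prev ⊥ | push {}
  [2] u=1 | in ⊥ | out ⊥ | ==
  [3] u=2 | in ⊥ | out 1 | ==
  [4] u=3 | in 3 | out 2 | prev ⊥ | push {0,1,2}
  [5] u=0 | in ⊤ | out 3 | ==
  [6] u=1 | in 2 | out 2 | prev ⊥ | push {0}
  [7] u=2 | in 2 | out ⊤ | prev 1 | push {}
  [8] u=0 | in ⊤ | out 3 | ==

Converged values:
  [0] 3
  [1] 2
  [2] ⊤
  [3] 2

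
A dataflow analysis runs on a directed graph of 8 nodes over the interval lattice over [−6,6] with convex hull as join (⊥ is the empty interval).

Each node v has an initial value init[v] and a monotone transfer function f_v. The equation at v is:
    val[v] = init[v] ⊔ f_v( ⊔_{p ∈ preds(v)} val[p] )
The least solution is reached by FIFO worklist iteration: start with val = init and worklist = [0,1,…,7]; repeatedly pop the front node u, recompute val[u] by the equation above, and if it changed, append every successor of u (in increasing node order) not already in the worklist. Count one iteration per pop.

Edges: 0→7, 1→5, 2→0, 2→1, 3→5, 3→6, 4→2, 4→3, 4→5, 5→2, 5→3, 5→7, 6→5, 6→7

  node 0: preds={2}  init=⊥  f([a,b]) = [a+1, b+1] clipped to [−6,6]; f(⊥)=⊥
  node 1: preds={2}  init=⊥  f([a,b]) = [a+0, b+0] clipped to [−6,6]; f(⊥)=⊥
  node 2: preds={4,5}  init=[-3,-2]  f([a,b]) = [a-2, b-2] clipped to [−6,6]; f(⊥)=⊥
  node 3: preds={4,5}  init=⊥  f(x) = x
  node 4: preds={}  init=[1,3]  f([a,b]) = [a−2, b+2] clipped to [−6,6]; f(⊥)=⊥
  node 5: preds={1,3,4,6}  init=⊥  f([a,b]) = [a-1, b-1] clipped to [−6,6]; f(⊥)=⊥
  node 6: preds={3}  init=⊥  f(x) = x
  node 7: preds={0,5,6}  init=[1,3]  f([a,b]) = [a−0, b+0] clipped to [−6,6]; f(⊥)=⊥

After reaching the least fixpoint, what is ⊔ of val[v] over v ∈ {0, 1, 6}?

Trace (29 dequeues):
  [1] u=0 | in [-3,-2] | out [-2,-1] | prev ⊥ | push {}
  [2] u=1 | in [-3,-2] | out [-3,-2] | prev ⊥ | push {}
  [3] u=2 | in [1,3] | out [-3,1] | prev [-3,-2] | push {0,1}
  [4] u=3 | in [1,3] | out [1,3] | prev ⊥ | push {}
  [5] u=4 | in ⊥ | out [1,3] | ==
  [6] u=5 | in [-3,3] | out [-4,2] | prev ⊥ | push {2,3}
  [7] u=6 | in [1,3] | out [1,3] | prev ⊥ | push {5}
  [8] u=7 | in [-4,3] | out [-4,3] | prev [1,3] | push {}
  [9] u=0 | in [-3,1] | out [-2,2] | prev [-2,-1] | push {7}
  [10] u=1 | in [-3,1] | out [-3,1] | prev [-3,-2] | push {}
  [11] u=2 | in [-4,3] | out [-6,1] | prev [-3,1] | push {0,1}
  [12] u=3 | in [-4,3] | out [-4,3] | prev [1,3] | push {6}
  [13] u=5 | in [-4,3] | out [-5,2] | prev [-4,2] | push {2,3}
  [14] u=7 | in [-5,3] | out [-5,3] | prev [-4,3] | push {}
  [15] u=0 | in [-6,1] | out [-5,2] | prev [-2,2] | push {7}
  [16] u=1 | in [-6,1] | out [-6,1] | prev [-3,1] | push {5}
  [17] u=6 | in [-4,3] | out [-4,3] | prev [1,3] | push {}
  [18] u=2 | in [-5,3] | out [-6,1] | ==
  [19] u=3 | in [-5,3] | out [-5,3] | prev [-4,3] | push {6}
  [20] u=7 | in [-5,3] | out [-5,3] | ==
  [21] u=5 | in [-6,3] | out [-6,2] | prev [-5,2] | push {2,3,7}
  [22] u=6 | in [-5,3] | out [-5,3] | prev [-4,3] | push {5}
  [23] u=2 | in [-6,3] | out [-6,1] | ==
  [24] u=3 | in [-6,3] | out [-6,3] | prev [-5,3] | push {6}
  [25] u=7 | in [-6,3] | out [-6,3] | prev [-5,3] | push {}
  [26] u=5 | in [-6,3] | out [-6,2] | ==
  [27] u=6 | in [-6,3] | out [-6,3] | prev [-5,3] | push {5,7}
  [28] u=5 | in [-6,3] | out [-6,2] | ==
  [29] u=7 | in [-6,3] | out [-6,3] | ==

Converged values:
  [0] [-5,2]
  [1] [-6,1]
  [2] [-6,1]
  [3] [-6,3]
  [4] [1,3]
  [5] [-6,2]
  [6] [-6,3]
  [7] [-6,3]

[-6,3]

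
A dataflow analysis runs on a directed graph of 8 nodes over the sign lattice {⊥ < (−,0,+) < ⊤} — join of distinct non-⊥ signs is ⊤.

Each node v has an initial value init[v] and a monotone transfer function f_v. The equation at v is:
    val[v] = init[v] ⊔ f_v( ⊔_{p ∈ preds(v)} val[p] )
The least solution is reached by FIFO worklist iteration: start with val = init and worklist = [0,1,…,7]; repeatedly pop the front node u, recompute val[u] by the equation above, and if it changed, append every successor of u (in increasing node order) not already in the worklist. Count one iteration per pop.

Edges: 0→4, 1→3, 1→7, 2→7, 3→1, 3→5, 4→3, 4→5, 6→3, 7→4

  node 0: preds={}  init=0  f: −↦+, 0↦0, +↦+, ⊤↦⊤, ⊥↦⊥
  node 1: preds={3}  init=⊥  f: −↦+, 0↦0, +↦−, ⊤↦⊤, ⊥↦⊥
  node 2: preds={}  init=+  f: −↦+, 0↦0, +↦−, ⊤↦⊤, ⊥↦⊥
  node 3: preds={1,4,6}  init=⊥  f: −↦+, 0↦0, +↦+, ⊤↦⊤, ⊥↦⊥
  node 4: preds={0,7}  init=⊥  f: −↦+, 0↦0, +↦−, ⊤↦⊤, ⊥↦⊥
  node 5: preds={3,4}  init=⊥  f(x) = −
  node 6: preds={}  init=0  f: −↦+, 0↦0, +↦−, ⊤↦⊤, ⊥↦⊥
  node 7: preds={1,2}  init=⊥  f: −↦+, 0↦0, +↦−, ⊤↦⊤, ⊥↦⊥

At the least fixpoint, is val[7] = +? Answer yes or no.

Trace (18 dequeues):
  [1] u=0 | in ⊥ | out 0 | ==
  [2] u=1 | in ⊥ | out ⊥ | ==
  [3] u=2 | in ⊥ | out + | ==
  [4] u=3 | in 0 | out 0 | prev ⊥ | push {1}
  [5] u=4 | in 0 | out 0 | prev ⊥ | push {3}
  [6] u=5 | in 0 | out − | prev ⊥ | push {}
  [7] u=6 | in ⊥ | out 0 | ==
  [8] u=7 | in + | out − | prev ⊥ | push {4}
  [9] u=1 | in 0 | out 0 | prev ⊥ | push {7}
  [10] u=3 | in 0 | out 0 | ==
  [11] u=4 | in ⊤ | out ⊤ | prev 0 | push {3,5}
  [12] u=7 | in ⊤ | out ⊤ | prev − | push {4}
  [13] u=3 | in ⊤ | out ⊤ | prev 0 | push {1}
  [14] u=5 | in ⊤ | out − | ==
  [15] u=4 | in ⊤ | out ⊤ | ==
  [16] u=1 | in ⊤ | out ⊤ | prev 0 | push {3,7}
  [17] u=3 | in ⊤ | out ⊤ | ==
  [18] u=7 | in ⊤ | out ⊤ | ==

Converged values:
  [0] 0
  [1] ⊤
  [2] +
  [3] ⊤
  [4] ⊤
  [5] −
  [6] 0
  [7] ⊤

no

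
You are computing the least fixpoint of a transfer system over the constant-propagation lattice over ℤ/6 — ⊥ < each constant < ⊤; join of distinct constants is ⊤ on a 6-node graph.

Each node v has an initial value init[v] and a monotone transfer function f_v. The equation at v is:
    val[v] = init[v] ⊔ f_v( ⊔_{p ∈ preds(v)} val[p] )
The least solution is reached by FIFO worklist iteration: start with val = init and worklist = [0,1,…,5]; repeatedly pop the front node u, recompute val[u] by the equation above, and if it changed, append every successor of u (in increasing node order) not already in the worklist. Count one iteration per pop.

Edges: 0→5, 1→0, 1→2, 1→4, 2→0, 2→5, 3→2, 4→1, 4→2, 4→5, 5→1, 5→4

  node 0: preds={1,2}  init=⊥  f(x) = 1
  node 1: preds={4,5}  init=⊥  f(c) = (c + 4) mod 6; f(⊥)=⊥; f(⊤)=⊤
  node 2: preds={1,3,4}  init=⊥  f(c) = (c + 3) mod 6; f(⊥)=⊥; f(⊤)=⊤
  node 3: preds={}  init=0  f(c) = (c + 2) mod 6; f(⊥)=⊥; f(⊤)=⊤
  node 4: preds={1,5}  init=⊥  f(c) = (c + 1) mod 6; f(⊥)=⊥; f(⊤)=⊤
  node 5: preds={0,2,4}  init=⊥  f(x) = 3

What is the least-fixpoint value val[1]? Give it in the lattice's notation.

Trace (16 dequeues):
  [1] u=0 | in ⊥ | out 1 | prev ⊥ | push {}
  [2] u=1 | in ⊥ | out ⊥ | ==
  [3] u=2 | in 0 | out 3 | prev ⊥ | push {0}
  [4] u=3 | in ⊥ | out 0 | ==
  [5] u=4 | in ⊥ | out ⊥ | ==
  [6] u=5 | in ⊤ | out 3 | prev ⊥ | push {1,4}
  [7] u=0 | in 3 | out 1 | ==
  [8] u=1 | in 3 | out 1 | prev ⊥ | push {0,2}
  [9] u=4 | in ⊤ | out ⊤ | prev ⊥ | push {1,5}
  [10] u=0 | in ⊤ | out 1 | ==
  [11] u=2 | in ⊤ | out ⊤ | prev 3 | push {0}
  [12] u=1 | in ⊤ | out ⊤ | prev 1 | push {2,4}
  [13] u=5 | in ⊤ | out 3 | ==
  [14] u=0 | in ⊤ | out 1 | ==
  [15] u=2 | in ⊤ | out ⊤ | ==
  [16] u=4 | in ⊤ | out ⊤ | ==

Converged values:
  [0] 1
  [1] ⊤
  [2] ⊤
  [3] 0
  [4] ⊤
  [5] 3

⊤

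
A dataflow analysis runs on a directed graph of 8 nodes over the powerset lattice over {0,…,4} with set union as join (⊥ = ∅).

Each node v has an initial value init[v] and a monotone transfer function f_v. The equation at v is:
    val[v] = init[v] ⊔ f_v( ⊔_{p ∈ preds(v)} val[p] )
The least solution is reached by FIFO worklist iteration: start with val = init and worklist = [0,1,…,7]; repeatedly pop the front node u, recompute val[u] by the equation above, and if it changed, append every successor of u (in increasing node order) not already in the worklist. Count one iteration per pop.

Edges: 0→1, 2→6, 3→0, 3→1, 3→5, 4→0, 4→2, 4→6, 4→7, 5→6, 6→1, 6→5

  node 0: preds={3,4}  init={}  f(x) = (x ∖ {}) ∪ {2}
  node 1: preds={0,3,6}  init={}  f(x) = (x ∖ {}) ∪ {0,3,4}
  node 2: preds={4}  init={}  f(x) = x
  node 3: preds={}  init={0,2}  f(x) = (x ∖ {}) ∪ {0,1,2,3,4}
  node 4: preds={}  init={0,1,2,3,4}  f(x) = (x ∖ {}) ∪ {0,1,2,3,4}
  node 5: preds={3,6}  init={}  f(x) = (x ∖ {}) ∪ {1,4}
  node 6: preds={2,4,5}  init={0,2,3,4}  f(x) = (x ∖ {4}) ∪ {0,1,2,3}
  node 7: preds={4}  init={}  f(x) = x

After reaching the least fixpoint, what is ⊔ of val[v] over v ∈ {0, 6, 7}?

Trace (11 dequeues):
  [1] u=0 | in {0,1,2,3,4} | out {0,1,2,3,4} | prev {} | push {}
  [2] u=1 | in {0,1,2,3,4} | out {0,1,2,3,4} | prev {} | push {}
  [3] u=2 | in {0,1,2,3,4} | out {0,1,2,3,4} | prev {} | push {}
  [4] u=3 | in {} | out {0,1,2,3,4} | prev {0,2} | push {0,1}
  [5] u=4 | in {} | out {0,1,2,3,4} | ==
  [6] u=5 | in {0,1,2,3,4} | out {0,1,2,3,4} | prev {} | push {}
  [7] u=6 | in {0,1,2,3,4} | out {0,1,2,3,4} | prev {0,2,3,4} | push {5}
  [8] u=7 | in {0,1,2,3,4} | out {0,1,2,3,4} | prev {} | push {}
  [9] u=0 | in {0,1,2,3,4} | out {0,1,2,3,4} | ==
  [10] u=1 | in {0,1,2,3,4} | out {0,1,2,3,4} | ==
  [11] u=5 | in {0,1,2,3,4} | out {0,1,2,3,4} | ==

Converged values:
  [0] {0,1,2,3,4}
  [1] {0,1,2,3,4}
  [2] {0,1,2,3,4}
  [3] {0,1,2,3,4}
  [4] {0,1,2,3,4}
  [5] {0,1,2,3,4}
  [6] {0,1,2,3,4}
  [7] {0,1,2,3,4}

{0,1,2,3,4}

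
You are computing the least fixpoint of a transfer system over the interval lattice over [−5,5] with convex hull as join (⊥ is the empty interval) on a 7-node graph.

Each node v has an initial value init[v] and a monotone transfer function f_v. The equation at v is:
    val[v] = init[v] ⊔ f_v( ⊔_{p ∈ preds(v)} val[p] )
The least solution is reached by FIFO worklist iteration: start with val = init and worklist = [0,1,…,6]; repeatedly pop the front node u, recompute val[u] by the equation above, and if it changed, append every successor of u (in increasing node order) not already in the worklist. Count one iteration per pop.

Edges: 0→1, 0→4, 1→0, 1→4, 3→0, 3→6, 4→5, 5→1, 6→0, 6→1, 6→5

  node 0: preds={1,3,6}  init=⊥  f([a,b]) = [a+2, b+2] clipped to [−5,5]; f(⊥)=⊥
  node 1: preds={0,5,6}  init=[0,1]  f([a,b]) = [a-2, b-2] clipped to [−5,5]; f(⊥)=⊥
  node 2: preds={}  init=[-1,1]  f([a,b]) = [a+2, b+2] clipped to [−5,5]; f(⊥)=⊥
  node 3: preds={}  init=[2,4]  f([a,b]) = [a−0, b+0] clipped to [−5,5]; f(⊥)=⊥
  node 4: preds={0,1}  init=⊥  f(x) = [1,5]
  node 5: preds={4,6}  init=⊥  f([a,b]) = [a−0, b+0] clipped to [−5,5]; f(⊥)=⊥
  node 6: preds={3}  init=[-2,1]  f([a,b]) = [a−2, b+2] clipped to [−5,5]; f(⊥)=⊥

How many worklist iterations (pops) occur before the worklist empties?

11

Trace (11 dequeues):
  [1] u=0 | in [-2,4] | out [0,5] | prev ⊥ | push {}
  [2] u=1 | in [-2,5] | out [-4,3] | prev [0,1] | push {0}
  [3] u=2 | in ⊥ | out [-1,1] | ==
  [4] u=3 | in ⊥ | out [2,4] | ==
  [5] u=4 | in [-4,5] | out [1,5] | prev ⊥ | push {}
  [6] u=5 | in [-2,5] | out [-2,5] | prev ⊥ | push {1}
  [7] u=6 | in [2,4] | out [-2,5] | prev [-2,1] | push {5}
  [8] u=0 | in [-4,5] | out [-2,5] | prev [0,5] | push {4}
  [9] u=1 | in [-2,5] | out [-4,3] | ==
  [10] u=5 | in [-2,5] | out [-2,5] | ==
  [11] u=4 | in [-4,5] | out [1,5] | ==

Converged values:
  [0] [-2,5]
  [1] [-4,3]
  [2] [-1,1]
  [3] [2,4]
  [4] [1,5]
  [5] [-2,5]
  [6] [-2,5]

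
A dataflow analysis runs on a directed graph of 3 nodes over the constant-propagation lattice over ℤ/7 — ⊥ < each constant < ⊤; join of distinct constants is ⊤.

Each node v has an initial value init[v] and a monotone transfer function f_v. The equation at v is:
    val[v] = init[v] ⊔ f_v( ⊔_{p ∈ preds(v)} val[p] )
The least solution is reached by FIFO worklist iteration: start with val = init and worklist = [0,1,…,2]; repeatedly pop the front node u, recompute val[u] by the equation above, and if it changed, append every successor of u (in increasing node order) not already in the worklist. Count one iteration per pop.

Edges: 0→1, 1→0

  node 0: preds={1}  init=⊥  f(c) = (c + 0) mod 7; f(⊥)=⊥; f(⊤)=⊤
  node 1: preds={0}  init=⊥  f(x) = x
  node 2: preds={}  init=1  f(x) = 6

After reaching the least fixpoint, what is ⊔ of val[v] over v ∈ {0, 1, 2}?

⊤

Iteration log — 3 steps:
  step 1. node 0  ⊔preds=⊥  new=⊥  stable
  step 2. node 1  ⊔preds=⊥  new=⊥  stable
  step 3. node 2  ⊔preds=⊥  new=⊤  old=1  +wl: 

Least fixpoint reached:
  node 0: ⊥
  node 1: ⊥
  node 2: ⊤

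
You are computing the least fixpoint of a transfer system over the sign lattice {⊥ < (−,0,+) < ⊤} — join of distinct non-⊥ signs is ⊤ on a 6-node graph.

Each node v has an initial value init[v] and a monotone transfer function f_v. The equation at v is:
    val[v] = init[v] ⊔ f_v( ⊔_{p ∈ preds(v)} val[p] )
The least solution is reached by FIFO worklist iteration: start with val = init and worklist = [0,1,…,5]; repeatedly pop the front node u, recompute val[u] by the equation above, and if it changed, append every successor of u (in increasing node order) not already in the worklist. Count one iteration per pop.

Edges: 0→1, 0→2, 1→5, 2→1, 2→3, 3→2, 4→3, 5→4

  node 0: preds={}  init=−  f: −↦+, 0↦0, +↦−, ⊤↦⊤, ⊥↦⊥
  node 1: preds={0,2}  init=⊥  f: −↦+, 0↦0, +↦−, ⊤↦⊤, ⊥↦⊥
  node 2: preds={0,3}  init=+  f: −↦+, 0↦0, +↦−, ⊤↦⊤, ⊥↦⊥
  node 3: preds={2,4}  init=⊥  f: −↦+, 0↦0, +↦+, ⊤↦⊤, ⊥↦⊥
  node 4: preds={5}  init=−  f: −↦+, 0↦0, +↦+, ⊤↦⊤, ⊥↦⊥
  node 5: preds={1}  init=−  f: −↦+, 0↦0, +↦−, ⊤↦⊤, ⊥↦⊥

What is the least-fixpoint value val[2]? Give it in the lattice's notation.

Worklist (10 pops):
  #1 pop 0: in=⊥ → − (no change)
  #2 pop 1: in=⊤ → ⊤ (was ⊥); enqueue []
  #3 pop 2: in=− → + (no change)
  #4 pop 3: in=⊤ → ⊤ (was ⊥); enqueue [2]
  #5 pop 4: in=− → ⊤ (was −); enqueue [3]
  #6 pop 5: in=⊤ → ⊤ (was −); enqueue [4]
  #7 pop 2: in=⊤ → ⊤ (was +); enqueue [1]
  #8 pop 3: in=⊤ → ⊤ (no change)
  #9 pop 4: in=⊤ → ⊤ (no change)
  #10 pop 1: in=⊤ → ⊤ (no change)

Fixpoint:
  val[0] = −
  val[1] = ⊤
  val[2] = ⊤
  val[3] = ⊤
  val[4] = ⊤
  val[5] = ⊤

⊤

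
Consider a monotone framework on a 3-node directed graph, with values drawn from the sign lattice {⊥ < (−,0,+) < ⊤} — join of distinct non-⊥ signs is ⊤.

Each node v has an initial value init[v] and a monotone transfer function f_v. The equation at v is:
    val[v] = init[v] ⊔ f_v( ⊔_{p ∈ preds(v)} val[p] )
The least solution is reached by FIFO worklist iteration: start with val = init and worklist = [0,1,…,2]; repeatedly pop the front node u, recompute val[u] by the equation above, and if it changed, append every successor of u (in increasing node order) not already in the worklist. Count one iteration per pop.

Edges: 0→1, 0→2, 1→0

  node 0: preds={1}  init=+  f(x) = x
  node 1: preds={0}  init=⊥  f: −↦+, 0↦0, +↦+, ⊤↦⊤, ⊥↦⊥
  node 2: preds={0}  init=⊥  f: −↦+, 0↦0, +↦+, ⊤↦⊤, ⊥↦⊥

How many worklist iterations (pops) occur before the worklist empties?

4

Worklist (4 pops):
  #1 pop 0: in=⊥ → + (no change)
  #2 pop 1: in=+ → + (was ⊥); enqueue [0]
  #3 pop 2: in=+ → + (was ⊥); enqueue []
  #4 pop 0: in=+ → + (no change)

Fixpoint:
  val[0] = +
  val[1] = +
  val[2] = +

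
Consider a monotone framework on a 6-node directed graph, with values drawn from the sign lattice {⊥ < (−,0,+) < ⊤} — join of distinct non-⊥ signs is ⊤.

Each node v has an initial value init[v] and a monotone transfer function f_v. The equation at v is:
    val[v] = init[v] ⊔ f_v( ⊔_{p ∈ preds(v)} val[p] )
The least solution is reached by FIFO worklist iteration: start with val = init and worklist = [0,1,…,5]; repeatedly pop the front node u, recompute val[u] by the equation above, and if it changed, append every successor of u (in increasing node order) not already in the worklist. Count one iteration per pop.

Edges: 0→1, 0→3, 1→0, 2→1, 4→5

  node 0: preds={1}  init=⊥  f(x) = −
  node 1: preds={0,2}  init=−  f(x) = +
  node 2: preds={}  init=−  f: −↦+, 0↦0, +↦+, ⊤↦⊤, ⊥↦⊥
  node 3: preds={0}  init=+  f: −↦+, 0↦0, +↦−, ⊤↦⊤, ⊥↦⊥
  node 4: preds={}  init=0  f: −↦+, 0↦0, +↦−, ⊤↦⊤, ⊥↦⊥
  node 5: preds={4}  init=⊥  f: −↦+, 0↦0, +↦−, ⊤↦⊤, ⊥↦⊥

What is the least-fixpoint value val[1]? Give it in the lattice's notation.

Iteration log — 7 steps:
  step 1. node 0  ⊔preds=−  new=−  old=⊥  +wl: 
  step 2. node 1  ⊔preds=−  new=⊤  old=−  +wl: 0
  step 3. node 2  ⊔preds=⊥  new=−  stable
  step 4. node 3  ⊔preds=−  new=+  stable
  step 5. node 4  ⊔preds=⊥  new=0  stable
  step 6. node 5  ⊔preds=0  new=0  old=⊥  +wl: 
  step 7. node 0  ⊔preds=⊤  new=−  stable

Least fixpoint reached:
  node 0: −
  node 1: ⊤
  node 2: −
  node 3: +
  node 4: 0
  node 5: 0

⊤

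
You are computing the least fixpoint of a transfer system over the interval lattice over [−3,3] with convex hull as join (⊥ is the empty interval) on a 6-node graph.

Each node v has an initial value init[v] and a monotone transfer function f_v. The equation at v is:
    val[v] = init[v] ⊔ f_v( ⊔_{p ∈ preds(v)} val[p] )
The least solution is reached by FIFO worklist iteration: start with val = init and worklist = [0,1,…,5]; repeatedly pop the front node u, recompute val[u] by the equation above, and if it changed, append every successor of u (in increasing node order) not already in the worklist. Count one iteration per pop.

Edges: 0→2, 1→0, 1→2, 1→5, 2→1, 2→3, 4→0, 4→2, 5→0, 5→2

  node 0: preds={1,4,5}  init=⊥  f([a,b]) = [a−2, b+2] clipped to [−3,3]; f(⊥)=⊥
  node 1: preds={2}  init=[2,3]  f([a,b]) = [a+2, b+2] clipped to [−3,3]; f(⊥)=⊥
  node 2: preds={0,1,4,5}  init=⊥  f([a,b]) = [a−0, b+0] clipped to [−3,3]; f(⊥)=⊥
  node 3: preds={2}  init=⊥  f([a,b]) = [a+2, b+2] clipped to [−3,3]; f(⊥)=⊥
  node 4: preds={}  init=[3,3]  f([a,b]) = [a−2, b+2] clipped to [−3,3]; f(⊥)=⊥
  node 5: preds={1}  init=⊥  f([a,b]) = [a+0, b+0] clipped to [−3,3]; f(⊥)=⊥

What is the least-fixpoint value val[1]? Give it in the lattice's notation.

Trace (9 dequeues):
  [1] u=0 | in [2,3] | out [0,3] | prev ⊥ | push {}
  [2] u=1 | in ⊥ | out [2,3] | ==
  [3] u=2 | in [0,3] | out [0,3] | prev ⊥ | push {1}
  [4] u=3 | in [0,3] | out [2,3] | prev ⊥ | push {}
  [5] u=4 | in ⊥ | out [3,3] | ==
  [6] u=5 | in [2,3] | out [2,3] | prev ⊥ | push {0,2}
  [7] u=1 | in [0,3] | out [2,3] | ==
  [8] u=0 | in [2,3] | out [0,3] | ==
  [9] u=2 | in [0,3] | out [0,3] | ==

Converged values:
  [0] [0,3]
  [1] [2,3]
  [2] [0,3]
  [3] [2,3]
  [4] [3,3]
  [5] [2,3]

[2,3]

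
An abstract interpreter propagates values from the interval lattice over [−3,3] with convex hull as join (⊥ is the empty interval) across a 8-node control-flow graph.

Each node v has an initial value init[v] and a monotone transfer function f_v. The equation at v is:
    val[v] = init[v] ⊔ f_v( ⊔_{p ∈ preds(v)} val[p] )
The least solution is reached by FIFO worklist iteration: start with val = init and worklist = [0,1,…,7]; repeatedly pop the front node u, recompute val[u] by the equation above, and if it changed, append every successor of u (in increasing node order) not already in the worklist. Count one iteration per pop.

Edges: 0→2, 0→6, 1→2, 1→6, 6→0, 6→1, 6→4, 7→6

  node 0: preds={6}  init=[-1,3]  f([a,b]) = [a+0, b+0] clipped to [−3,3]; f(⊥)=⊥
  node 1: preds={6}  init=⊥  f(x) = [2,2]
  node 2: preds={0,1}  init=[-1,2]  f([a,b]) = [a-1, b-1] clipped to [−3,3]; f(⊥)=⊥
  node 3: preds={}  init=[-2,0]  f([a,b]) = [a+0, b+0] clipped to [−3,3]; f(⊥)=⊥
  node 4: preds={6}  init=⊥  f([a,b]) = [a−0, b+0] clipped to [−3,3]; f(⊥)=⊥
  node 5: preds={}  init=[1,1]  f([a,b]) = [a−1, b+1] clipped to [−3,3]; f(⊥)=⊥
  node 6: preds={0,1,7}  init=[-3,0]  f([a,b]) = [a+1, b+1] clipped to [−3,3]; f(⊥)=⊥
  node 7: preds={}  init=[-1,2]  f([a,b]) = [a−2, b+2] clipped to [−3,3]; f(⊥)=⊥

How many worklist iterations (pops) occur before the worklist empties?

Iteration log — 11 steps:
  step 1. node 0  ⊔preds=[-3,0]  new=[-3,3]  old=[-1,3]  +wl: 
  step 2. node 1  ⊔preds=[-3,0]  new=[2,2]  old=⊥  +wl: 
  step 3. node 2  ⊔preds=[-3,3]  new=[-3,2]  old=[-1,2]  +wl: 
  step 4. node 3  ⊔preds=⊥  new=[-2,0]  stable
  step 5. node 4  ⊔preds=[-3,0]  new=[-3,0]  old=⊥  +wl: 
  step 6. node 5  ⊔preds=⊥  new=[1,1]  stable
  step 7. node 6  ⊔preds=[-3,3]  new=[-3,3]  old=[-3,0]  +wl: 0,1,4
  step 8. node 7  ⊔preds=⊥  new=[-1,2]  stable
  step 9. node 0  ⊔preds=[-3,3]  new=[-3,3]  stable
  step 10. node 1  ⊔preds=[-3,3]  new=[2,2]  stable
  step 11. node 4  ⊔preds=[-3,3]  new=[-3,3]  old=[-3,0]  +wl: 

Least fixpoint reached:
  node 0: [-3,3]
  node 1: [2,2]
  node 2: [-3,2]
  node 3: [-2,0]
  node 4: [-3,3]
  node 5: [1,1]
  node 6: [-3,3]
  node 7: [-1,2]

11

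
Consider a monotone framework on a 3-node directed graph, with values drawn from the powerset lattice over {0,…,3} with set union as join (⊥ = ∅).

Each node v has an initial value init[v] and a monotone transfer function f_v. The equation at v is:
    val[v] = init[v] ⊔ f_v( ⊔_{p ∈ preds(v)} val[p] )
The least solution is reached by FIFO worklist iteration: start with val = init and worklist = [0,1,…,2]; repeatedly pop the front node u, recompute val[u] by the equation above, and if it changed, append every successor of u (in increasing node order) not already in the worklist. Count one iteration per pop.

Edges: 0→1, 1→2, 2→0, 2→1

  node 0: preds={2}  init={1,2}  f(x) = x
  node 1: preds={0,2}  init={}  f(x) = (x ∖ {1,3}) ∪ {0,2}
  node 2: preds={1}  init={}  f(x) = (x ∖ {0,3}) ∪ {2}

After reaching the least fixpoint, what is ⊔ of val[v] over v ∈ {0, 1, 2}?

Worklist (5 pops):
  #1 pop 0: in={} → {1,2} (no change)
  #2 pop 1: in={1,2} → {0,2} (was {}); enqueue []
  #3 pop 2: in={0,2} → {2} (was {}); enqueue [0,1]
  #4 pop 0: in={2} → {1,2} (no change)
  #5 pop 1: in={1,2} → {0,2} (no change)

Fixpoint:
  val[0] = {1,2}
  val[1] = {0,2}
  val[2] = {2}

{0,1,2}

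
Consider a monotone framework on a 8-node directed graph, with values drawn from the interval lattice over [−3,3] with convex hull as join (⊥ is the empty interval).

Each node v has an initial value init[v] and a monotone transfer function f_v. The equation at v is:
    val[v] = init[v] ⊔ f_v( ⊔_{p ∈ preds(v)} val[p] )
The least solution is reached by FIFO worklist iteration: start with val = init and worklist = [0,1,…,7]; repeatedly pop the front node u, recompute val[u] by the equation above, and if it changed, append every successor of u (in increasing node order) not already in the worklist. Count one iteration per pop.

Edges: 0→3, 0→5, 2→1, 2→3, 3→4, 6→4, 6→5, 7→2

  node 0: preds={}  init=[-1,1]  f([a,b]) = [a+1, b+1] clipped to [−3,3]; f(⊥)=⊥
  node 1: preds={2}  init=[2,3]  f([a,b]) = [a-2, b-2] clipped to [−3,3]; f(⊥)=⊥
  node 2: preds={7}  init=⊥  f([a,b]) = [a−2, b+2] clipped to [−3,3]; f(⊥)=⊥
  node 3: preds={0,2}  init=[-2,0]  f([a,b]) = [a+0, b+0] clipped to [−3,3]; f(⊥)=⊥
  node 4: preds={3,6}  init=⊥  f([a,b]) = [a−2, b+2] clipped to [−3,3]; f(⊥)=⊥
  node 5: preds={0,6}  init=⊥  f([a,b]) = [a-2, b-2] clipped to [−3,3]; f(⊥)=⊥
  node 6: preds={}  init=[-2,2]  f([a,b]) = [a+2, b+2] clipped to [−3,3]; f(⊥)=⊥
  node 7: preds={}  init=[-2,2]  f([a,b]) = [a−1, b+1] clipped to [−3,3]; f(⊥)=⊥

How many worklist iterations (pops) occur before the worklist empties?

Worklist (9 pops):
  #1 pop 0: in=⊥ → [-1,1] (no change)
  #2 pop 1: in=⊥ → [2,3] (no change)
  #3 pop 2: in=[-2,2] → [-3,3] (was ⊥); enqueue [1]
  #4 pop 3: in=[-3,3] → [-3,3] (was [-2,0]); enqueue []
  #5 pop 4: in=[-3,3] → [-3,3] (was ⊥); enqueue []
  #6 pop 5: in=[-2,2] → [-3,0] (was ⊥); enqueue []
  #7 pop 6: in=⊥ → [-2,2] (no change)
  #8 pop 7: in=⊥ → [-2,2] (no change)
  #9 pop 1: in=[-3,3] → [-3,3] (was [2,3]); enqueue []

Fixpoint:
  val[0] = [-1,1]
  val[1] = [-3,3]
  val[2] = [-3,3]
  val[3] = [-3,3]
  val[4] = [-3,3]
  val[5] = [-3,0]
  val[6] = [-2,2]
  val[7] = [-2,2]

9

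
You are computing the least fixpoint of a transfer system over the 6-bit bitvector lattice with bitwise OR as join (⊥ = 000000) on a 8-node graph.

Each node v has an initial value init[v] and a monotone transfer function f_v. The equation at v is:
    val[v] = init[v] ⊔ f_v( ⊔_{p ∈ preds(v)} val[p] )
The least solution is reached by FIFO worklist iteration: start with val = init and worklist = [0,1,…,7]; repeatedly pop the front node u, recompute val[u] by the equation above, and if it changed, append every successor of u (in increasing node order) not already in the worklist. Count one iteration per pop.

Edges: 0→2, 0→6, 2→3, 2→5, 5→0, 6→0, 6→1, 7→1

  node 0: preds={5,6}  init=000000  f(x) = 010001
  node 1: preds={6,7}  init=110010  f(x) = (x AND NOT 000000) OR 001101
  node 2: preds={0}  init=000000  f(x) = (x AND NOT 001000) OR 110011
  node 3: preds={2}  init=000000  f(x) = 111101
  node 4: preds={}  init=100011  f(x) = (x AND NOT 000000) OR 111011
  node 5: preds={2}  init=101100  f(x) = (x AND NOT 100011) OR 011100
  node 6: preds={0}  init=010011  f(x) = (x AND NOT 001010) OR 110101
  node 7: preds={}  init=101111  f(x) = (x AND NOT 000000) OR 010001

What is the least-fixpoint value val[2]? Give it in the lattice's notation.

Iteration log — 10 steps:
  step 1. node 0  ⊔preds=111111  new=010001  old=000000  +wl: 
  step 2. node 1  ⊔preds=111111  new=111111  old=110010  +wl: 
  step 3. node 2  ⊔preds=010001  new=110011  old=000000  +wl: 
  step 4. node 3  ⊔preds=110011  new=111101  old=000000  +wl: 
  step 5. node 4  ⊔preds=000000  new=111011  old=100011  +wl: 
  step 6. node 5  ⊔preds=110011  new=111100  old=101100  +wl: 0
  step 7. node 6  ⊔preds=010001  new=110111  old=010011  +wl: 1
  step 8. node 7  ⊔preds=000000  new=111111  old=101111  +wl: 
  step 9. node 0  ⊔preds=111111  new=010001  stable
  step 10. node 1  ⊔preds=111111  new=111111  stable

Least fixpoint reached:
  node 0: 010001
  node 1: 111111
  node 2: 110011
  node 3: 111101
  node 4: 111011
  node 5: 111100
  node 6: 110111
  node 7: 111111

110011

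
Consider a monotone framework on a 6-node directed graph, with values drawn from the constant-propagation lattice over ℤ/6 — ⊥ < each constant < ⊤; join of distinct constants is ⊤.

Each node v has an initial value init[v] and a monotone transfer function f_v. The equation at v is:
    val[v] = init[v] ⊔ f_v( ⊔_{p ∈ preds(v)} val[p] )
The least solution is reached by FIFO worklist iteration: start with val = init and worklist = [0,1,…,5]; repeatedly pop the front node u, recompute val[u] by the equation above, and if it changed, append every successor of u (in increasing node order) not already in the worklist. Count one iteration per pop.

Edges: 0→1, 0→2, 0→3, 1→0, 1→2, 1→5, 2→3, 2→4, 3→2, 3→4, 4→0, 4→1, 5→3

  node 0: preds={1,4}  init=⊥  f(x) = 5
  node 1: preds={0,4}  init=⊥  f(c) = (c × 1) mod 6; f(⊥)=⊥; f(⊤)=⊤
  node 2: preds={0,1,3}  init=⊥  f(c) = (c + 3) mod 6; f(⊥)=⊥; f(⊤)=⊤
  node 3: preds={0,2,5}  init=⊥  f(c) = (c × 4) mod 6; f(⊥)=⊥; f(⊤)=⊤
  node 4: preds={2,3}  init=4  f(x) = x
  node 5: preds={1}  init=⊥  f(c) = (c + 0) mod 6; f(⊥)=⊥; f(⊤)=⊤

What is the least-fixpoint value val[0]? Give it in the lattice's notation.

Trace (10 dequeues):
  [1] u=0 | in 4 | out 5 | prev ⊥ | push {}
  [2] u=1 | in ⊤ | out ⊤ | prev ⊥ | push {0}
  [3] u=2 | in ⊤ | out ⊤ | prev ⊥ | push {}
  [4] u=3 | in ⊤ | out ⊤ | prev ⊥ | push {2}
  [5] u=4 | in ⊤ | out ⊤ | prev 4 | push {1}
  [6] u=5 | in ⊤ | out ⊤ | prev ⊥ | push {3}
  [7] u=0 | in ⊤ | out 5 | ==
  [8] u=2 | in ⊤ | out ⊤ | ==
  [9] u=1 | in ⊤ | out ⊤ | ==
  [10] u=3 | in ⊤ | out ⊤ | ==

Converged values:
  [0] 5
  [1] ⊤
  [2] ⊤
  [3] ⊤
  [4] ⊤
  [5] ⊤

5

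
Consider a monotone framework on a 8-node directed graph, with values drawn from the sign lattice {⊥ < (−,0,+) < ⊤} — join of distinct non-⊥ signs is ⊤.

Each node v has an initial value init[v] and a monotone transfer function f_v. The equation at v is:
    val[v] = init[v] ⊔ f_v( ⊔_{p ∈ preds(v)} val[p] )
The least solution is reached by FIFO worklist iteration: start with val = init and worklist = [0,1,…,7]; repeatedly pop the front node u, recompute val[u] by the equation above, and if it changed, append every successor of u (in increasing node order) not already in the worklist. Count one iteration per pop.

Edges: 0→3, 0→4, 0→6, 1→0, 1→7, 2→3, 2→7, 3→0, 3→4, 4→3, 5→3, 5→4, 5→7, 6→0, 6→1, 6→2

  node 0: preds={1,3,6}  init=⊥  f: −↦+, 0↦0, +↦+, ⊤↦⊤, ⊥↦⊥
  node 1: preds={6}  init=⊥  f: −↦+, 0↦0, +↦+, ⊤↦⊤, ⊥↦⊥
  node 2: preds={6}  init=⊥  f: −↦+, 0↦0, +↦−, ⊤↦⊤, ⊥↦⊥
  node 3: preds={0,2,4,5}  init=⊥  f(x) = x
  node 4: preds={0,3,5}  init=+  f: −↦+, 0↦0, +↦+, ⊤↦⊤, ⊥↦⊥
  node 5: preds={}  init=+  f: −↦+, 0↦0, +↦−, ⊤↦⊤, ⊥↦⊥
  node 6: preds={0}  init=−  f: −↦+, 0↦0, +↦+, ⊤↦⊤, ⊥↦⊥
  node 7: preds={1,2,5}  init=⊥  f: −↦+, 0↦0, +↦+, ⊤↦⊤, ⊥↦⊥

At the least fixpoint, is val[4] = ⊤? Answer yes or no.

yes

Worklist (17 pops):
  #1 pop 0: in=− → + (was ⊥); enqueue []
  #2 pop 1: in=− → + (was ⊥); enqueue [0]
  #3 pop 2: in=− → + (was ⊥); enqueue []
  #4 pop 3: in=+ → + (was ⊥); enqueue []
  #5 pop 4: in=+ → + (no change)
  #6 pop 5: in=⊥ → + (no change)
  #7 pop 6: in=+ → ⊤ (was −); enqueue [1,2]
  #8 pop 7: in=+ → + (was ⊥); enqueue []
  #9 pop 0: in=⊤ → ⊤ (was +); enqueue [3,4,6]
  #10 pop 1: in=⊤ → ⊤ (was +); enqueue [0,7]
  #11 pop 2: in=⊤ → ⊤ (was +); enqueue []
  #12 pop 3: in=⊤ → ⊤ (was +); enqueue []
  #13 pop 4: in=⊤ → ⊤ (was +); enqueue [3]
  #14 pop 6: in=⊤ → ⊤ (no change)
  #15 pop 0: in=⊤ → ⊤ (no change)
  #16 pop 7: in=⊤ → ⊤ (was +); enqueue []
  #17 pop 3: in=⊤ → ⊤ (no change)

Fixpoint:
  val[0] = ⊤
  val[1] = ⊤
  val[2] = ⊤
  val[3] = ⊤
  val[4] = ⊤
  val[5] = +
  val[6] = ⊤
  val[7] = ⊤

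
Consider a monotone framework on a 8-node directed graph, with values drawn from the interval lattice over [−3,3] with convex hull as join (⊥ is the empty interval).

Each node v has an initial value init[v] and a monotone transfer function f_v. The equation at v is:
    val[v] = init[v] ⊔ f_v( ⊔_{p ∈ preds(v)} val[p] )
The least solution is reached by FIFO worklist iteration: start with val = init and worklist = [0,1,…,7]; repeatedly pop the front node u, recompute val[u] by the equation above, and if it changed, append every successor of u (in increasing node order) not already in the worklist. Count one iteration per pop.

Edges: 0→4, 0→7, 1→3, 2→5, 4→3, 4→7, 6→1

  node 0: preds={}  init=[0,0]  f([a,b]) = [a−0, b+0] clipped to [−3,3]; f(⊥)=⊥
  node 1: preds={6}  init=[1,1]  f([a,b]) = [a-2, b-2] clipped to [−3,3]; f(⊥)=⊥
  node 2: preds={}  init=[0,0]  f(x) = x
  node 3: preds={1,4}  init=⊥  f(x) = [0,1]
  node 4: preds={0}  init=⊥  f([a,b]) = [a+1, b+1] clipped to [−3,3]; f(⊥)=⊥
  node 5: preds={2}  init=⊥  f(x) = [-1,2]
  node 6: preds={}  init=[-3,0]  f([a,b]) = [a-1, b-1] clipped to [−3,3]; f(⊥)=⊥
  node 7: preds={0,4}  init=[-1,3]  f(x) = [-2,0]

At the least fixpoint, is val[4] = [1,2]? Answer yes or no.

no

Trace (9 dequeues):
  [1] u=0 | in ⊥ | out [0,0] | ==
  [2] u=1 | in [-3,0] | out [-3,1] | prev [1,1] | push {}
  [3] u=2 | in ⊥ | out [0,0] | ==
  [4] u=3 | in [-3,1] | out [0,1] | prev ⊥ | push {}
  [5] u=4 | in [0,0] | out [1,1] | prev ⊥ | push {3}
  [6] u=5 | in [0,0] | out [-1,2] | prev ⊥ | push {}
  [7] u=6 | in ⊥ | out [-3,0] | ==
  [8] u=7 | in [0,1] | out [-2,3] | prev [-1,3] | push {}
  [9] u=3 | in [-3,1] | out [0,1] | ==

Converged values:
  [0] [0,0]
  [1] [-3,1]
  [2] [0,0]
  [3] [0,1]
  [4] [1,1]
  [5] [-1,2]
  [6] [-3,0]
  [7] [-2,3]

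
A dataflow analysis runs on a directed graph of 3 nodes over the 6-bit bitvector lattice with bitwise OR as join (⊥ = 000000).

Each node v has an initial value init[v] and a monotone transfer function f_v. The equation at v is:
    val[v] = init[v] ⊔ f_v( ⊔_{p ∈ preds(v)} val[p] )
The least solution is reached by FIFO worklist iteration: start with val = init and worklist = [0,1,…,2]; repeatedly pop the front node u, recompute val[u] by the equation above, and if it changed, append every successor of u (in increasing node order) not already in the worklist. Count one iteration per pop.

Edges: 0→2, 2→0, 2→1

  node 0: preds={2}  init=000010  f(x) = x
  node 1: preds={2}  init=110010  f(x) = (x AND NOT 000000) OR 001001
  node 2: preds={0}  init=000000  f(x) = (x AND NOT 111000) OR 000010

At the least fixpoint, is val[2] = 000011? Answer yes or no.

no

Iteration log — 5 steps:
  step 1. node 0  ⊔preds=000000  new=000010  stable
  step 2. node 1  ⊔preds=000000  new=111011  old=110010  +wl: 
  step 3. node 2  ⊔preds=000010  new=000010  old=000000  +wl: 0,1
  step 4. node 0  ⊔preds=000010  new=000010  stable
  step 5. node 1  ⊔preds=000010  new=111011  stable

Least fixpoint reached:
  node 0: 000010
  node 1: 111011
  node 2: 000010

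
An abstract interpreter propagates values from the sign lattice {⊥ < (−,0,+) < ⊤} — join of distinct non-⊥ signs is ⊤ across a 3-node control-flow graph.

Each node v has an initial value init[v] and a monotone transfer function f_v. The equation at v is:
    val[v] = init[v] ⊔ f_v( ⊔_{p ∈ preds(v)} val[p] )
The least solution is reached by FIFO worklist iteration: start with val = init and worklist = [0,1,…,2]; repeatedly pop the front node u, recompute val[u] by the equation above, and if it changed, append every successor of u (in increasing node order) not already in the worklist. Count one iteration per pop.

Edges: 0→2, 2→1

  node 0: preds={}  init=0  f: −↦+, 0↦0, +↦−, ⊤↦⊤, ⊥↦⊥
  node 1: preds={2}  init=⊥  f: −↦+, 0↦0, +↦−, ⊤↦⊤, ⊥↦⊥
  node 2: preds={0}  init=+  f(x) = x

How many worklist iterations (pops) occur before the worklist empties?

4

Iteration log — 4 steps:
  step 1. node 0  ⊔preds=⊥  new=0  stable
  step 2. node 1  ⊔preds=+  new=−  old=⊥  +wl: 
  step 3. node 2  ⊔preds=0  new=⊤  old=+  +wl: 1
  step 4. node 1  ⊔preds=⊤  new=⊤  old=−  +wl: 

Least fixpoint reached:
  node 0: 0
  node 1: ⊤
  node 2: ⊤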